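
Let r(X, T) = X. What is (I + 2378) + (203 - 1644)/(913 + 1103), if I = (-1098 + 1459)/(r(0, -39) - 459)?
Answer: 244342093/102816 ≈ 2376.5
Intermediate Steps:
I = -361/459 (I = (-1098 + 1459)/(0 - 459) = 361/(-459) = 361*(-1/459) = -361/459 ≈ -0.78649)
(I + 2378) + (203 - 1644)/(913 + 1103) = (-361/459 + 2378) + (203 - 1644)/(913 + 1103) = 1091141/459 - 1441/2016 = 244342093/102816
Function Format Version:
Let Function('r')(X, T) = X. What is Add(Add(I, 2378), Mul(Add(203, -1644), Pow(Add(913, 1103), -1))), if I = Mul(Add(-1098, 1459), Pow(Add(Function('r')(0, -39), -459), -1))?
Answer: Rational(244342093, 102816) ≈ 2376.5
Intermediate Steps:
I = Rational(-361, 459) (I = Mul(Add(-1098, 1459), Pow(Add(0, -459), -1)) = Mul(361, Pow(-459, -1)) = Mul(361, Rational(-1, 459)) = Rational(-361, 459) ≈ -0.78649)
Add(Add(I, 2378), Mul(Add(203, -1644), Pow(Add(913, 1103), -1))) = Add(Add(Rational(-361, 459), 2378), Mul(Add(203, -1644), Pow(Add(913, 1103), -1))) = Add(Rational(1091141, 459), Mul(-1441, Pow(2016, -1))) = Add(Rational(1091141, 459), Mul(-1441, Rational(1, 2016))) = Add(Rational(1091141, 459), Rational(-1441, 2016)) = Rational(244342093, 102816)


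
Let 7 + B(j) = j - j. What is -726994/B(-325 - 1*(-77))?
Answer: 726994/7 ≈ 1.0386e+5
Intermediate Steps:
B(j) = -7 (B(j) = -7 + (j - j) = -7 + 0 = -7)
-726994/B(-325 - 1*(-77)) = -726994/(-7) = -726994*(-⅐) = 726994/7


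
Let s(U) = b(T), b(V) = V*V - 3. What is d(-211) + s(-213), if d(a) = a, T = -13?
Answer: -45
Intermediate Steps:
b(V) = -3 + V**2 (b(V) = V**2 - 3 = -3 + V**2)
s(U) = 166 (s(U) = -3 + (-13)**2 = -3 + 169 = 166)
d(-211) + s(-213) = -211 + 166 = -45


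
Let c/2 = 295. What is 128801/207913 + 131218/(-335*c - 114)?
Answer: -904863535/20558853266 ≈ -0.044013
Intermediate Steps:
c = 590 (c = 2*295 = 590)
128801/207913 + 131218/(-335*c - 114) = 128801/207913 + 131218/(-335*590 - 114) = 128801*(1/207913) + 131218/(-197650 - 114) = 128801/207913 + 131218/(-197764) = 128801/207913 + 131218*(-1/197764) = 128801/207913 - 65609/98882 = -904863535/20558853266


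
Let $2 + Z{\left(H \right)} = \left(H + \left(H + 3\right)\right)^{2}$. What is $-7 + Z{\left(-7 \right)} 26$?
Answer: $3087$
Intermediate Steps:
$Z{\left(H \right)} = -2 + \left(3 + 2 H\right)^{2}$ ($Z{\left(H \right)} = -2 + \left(H + \left(H + 3\right)\right)^{2} = -2 + \left(H + \left(3 + H\right)\right)^{2} = -2 + \left(3 + 2 H\right)^{2}$)
$-7 + Z{\left(-7 \right)} 26 = -7 + \left(-2 + \left(3 + 2 \left(-7\right)\right)^{2}\right) 26 = -7 + \left(-2 + \left(3 - 14\right)^{2}\right) 26 = -7 + \left(-2 + \left(-11\right)^{2}\right) 26 = -7 + \left(-2 + 121\right) 26 = -7 + 119 \cdot 26 = -7 + 3094 = 3087$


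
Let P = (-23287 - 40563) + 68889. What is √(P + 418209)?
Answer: 4*√26453 ≈ 650.58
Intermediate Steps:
P = 5039 (P = -63850 + 68889 = 5039)
√(P + 418209) = √(5039 + 418209) = √423248 = 4*√26453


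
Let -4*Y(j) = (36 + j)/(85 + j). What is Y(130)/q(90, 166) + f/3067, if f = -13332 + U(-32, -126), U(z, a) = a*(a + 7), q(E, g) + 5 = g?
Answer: 114805699/212328410 ≈ 0.54070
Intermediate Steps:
q(E, g) = -5 + g
U(z, a) = a*(7 + a)
Y(j) = -(36 + j)/(4*(85 + j))
f = 1662 (f = -13332 - 126*(7 - 126) = -13332 - 126*(-119) = -13332 + 14994 = 1662)
Y(130)/q(90, 166) + f/3067 = ((-36 - 1*130)/(4*(85 + 130)))/(-5 + 166) + 1662/3067 = ((¼)*(-36 - 130)/215)/161 + 1662*(1/3067) = ((¼)*(1/215)*(-166))*(1/161) + 1662/3067 = -83/430*1/161 + 1662/3067 = -83/69230 + 1662/3067 = 114805699/212328410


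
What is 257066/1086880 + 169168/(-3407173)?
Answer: 346001509289/1851594095120 ≈ 0.18687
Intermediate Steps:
257066/1086880 + 169168/(-3407173) = 257066*(1/1086880) + 169168*(-1/3407173) = 128533/543440 - 169168/3407173 = 346001509289/1851594095120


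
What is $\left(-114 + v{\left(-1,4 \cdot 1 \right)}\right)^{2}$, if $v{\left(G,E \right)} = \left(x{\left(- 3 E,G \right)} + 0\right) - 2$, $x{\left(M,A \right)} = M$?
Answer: $16384$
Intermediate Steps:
$v{\left(G,E \right)} = -2 - 3 E$ ($v{\left(G,E \right)} = \left(- 3 E + 0\right) - 2 = - 3 E - 2 = -2 - 3 E$)
$\left(-114 + v{\left(-1,4 \cdot 1 \right)}\right)^{2} = \left(-114 - \left(2 + 3 \cdot 4 \cdot 1\right)\right)^{2} = \left(-114 - 14\right)^{2} = \left(-128\right)^{2} = 16384$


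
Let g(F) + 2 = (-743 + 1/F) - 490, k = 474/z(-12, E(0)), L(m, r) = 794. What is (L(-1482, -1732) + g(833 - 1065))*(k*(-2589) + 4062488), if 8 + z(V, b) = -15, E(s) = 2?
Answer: -166989651385/92 ≈ -1.8151e+9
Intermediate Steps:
z(V, b) = -23 (z(V, b) = -8 - 15 = -23)
k = -474/23 (k = 474/(-23) = 474*(-1/23) = -474/23 ≈ -20.609)
g(F) = -1235 + 1/F (g(F) = -2 + ((-743 + 1/F) - 490) = -2 + (-1233 + 1/F) = -1235 + 1/F)
(L(-1482, -1732) + g(833 - 1065))*(k*(-2589) + 4062488) = (794 + (-1235 + 1/(833 - 1065)))*(-474/23*(-2589) + 4062488) = (794 + (-1235 + 1/(-232)))*(1227186/23 + 4062488) = (794 + (-1235 - 1/232))*(94664410/23) = (794 - 286521/232)*(94664410/23) = -102313/232*94664410/23 = -166989651385/92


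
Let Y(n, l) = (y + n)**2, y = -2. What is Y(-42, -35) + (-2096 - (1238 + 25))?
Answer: -1423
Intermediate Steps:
Y(n, l) = (-2 + n)**2
Y(-42, -35) + (-2096 - (1238 + 25)) = (-2 - 42)**2 + (-2096 - (1238 + 25)) = (-44)**2 + (-2096 - 1*1263) = 1936 + (-2096 - 1263) = 1936 - 3359 = -1423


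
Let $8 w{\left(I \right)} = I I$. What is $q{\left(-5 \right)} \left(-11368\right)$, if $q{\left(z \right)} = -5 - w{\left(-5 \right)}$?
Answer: $92365$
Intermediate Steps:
$w{\left(I \right)} = \frac{I^{2}}{8}$ ($w{\left(I \right)} = \frac{I I}{8} = \frac{I^{2}}{8}$)
$q{\left(z \right)} = - \frac{65}{8}$ ($q{\left(z \right)} = -5 - \frac{\left(-5\right)^{2}}{8} = -5 - \frac{1}{8} \cdot 25 = -5 - \frac{25}{8} = - \frac{65}{8}$)
$q{\left(-5 \right)} \left(-11368\right) = \left(- \frac{65}{8}\right) \left(-11368\right) = 92365$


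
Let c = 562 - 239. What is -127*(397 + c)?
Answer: -91440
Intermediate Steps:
c = 323
-127*(397 + c) = -127*(397 + 323) = -127*720 = -91440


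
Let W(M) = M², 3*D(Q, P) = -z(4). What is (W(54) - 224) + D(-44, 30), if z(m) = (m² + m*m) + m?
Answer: 2680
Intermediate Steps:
z(m) = m + 2*m² (z(m) = (m² + m²) + m = 2*m² + m = m + 2*m²)
D(Q, P) = -12 (D(Q, P) = (-4*(1 + 2*4))/3 = (-4*(1 + 8))/3 = (-4*9)/3 = (-1*36)/3 = (⅓)*(-36) = -12)
(W(54) - 224) + D(-44, 30) = (54² - 224) - 12 = (2916 - 224) - 12 = 2692 - 12 = 2680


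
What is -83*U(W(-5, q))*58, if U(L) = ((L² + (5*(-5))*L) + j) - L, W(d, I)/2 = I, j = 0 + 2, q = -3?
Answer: -933916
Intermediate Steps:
j = 2
W(d, I) = 2*I
U(L) = 2 + L² - 26*L (U(L) = ((L² + (5*(-5))*L) + 2) - L = ((L² - 25*L) + 2) - L = (2 + L² - 25*L) - L = 2 + L² - 26*L)
-83*U(W(-5, q))*58 = -83*(2 + (2*(-3))² - 52*(-3))*58 = -83*(2 + (-6)² - 26*(-6))*58 = -83*(2 + 36 + 156)*58 = -83*194*58 = -16102*58 = -933916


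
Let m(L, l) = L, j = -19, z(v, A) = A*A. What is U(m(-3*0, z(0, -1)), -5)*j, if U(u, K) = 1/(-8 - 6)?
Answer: 19/14 ≈ 1.3571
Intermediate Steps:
z(v, A) = A**2
U(u, K) = -1/14 (U(u, K) = 1/(-14) = -1/14)
U(m(-3*0, z(0, -1)), -5)*j = -1/14*(-19) = 19/14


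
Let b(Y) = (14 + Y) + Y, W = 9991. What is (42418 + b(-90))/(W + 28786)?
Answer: 42252/38777 ≈ 1.0896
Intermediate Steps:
b(Y) = 14 + 2*Y
(42418 + b(-90))/(W + 28786) = (42418 + (14 + 2*(-90)))/(9991 + 28786) = (42418 + (14 - 180))/38777 = (42418 - 166)*(1/38777) = 42252*(1/38777) = 42252/38777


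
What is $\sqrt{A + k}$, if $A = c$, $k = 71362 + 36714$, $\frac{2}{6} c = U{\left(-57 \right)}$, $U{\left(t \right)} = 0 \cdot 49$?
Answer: $2 \sqrt{27019} \approx 328.75$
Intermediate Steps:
$U{\left(t \right)} = 0$
$c = 0$ ($c = 3 \cdot 0 = 0$)
$k = 108076$
$A = 0$
$\sqrt{A + k} = \sqrt{0 + 108076} = \sqrt{108076} = 2 \sqrt{27019}$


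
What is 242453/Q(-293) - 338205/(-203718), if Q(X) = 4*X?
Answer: -8165943999/39792916 ≈ -205.21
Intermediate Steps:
242453/Q(-293) - 338205/(-203718) = 242453/((4*(-293))) - 338205/(-203718) = 242453/(-1172) - 338205*(-1/203718) = 242453*(-1/1172) + 112735/67906 = -242453/1172 + 112735/67906 = -8165943999/39792916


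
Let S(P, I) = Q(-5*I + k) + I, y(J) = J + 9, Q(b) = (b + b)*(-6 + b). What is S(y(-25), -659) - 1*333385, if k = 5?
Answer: 21406356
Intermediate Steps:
Q(b) = 2*b*(-6 + b) (Q(b) = (2*b)*(-6 + b) = 2*b*(-6 + b))
y(J) = 9 + J
S(P, I) = I + 2*(-1 - 5*I)*(5 - 5*I) (S(P, I) = 2*(-5*I + 5)*(-6 + (-5*I + 5)) + I = 2*(5 - 5*I)*(-6 + (5 - 5*I)) + I = 2*(5 - 5*I)*(-1 - 5*I) + I = 2*(-1 - 5*I)*(5 - 5*I) + I = I + 2*(-1 - 5*I)*(5 - 5*I))
S(y(-25), -659) - 1*333385 = (-10 - 39*(-659) + 50*(-659)²) - 1*333385 = (-10 + 25701 + 50*434281) - 333385 = (-10 + 25701 + 21714050) - 333385 = 21739741 - 333385 = 21406356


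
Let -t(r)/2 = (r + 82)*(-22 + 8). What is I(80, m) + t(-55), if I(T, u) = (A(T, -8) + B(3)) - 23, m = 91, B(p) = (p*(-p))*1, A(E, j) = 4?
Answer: 728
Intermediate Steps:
B(p) = -p**2 (B(p) = -p**2*1 = -p**2)
I(T, u) = -28 (I(T, u) = (4 - 1*3**2) - 23 = (4 - 1*9) - 23 = (4 - 9) - 23 = -5 - 23 = -28)
t(r) = 2296 + 28*r (t(r) = -2*(r + 82)*(-22 + 8) = -2*(82 + r)*(-14) = -2*(-1148 - 14*r) = 2296 + 28*r)
I(80, m) + t(-55) = -28 + (2296 + 28*(-55)) = -28 + (2296 - 1540) = -28 + 756 = 728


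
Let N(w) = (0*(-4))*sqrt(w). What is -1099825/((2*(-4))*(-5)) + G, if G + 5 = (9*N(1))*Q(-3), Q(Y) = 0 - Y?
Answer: -220005/8 ≈ -27501.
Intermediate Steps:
N(w) = 0 (N(w) = 0*sqrt(w) = 0)
Q(Y) = -Y
G = -5 (G = -5 + (9*0)*(-1*(-3)) = -5 + 0*3 = -5 + 0 = -5)
-1099825/((2*(-4))*(-5)) + G = -1099825/((2*(-4))*(-5)) - 5 = -1099825/((-8*(-5))) - 5 = -1099825/40 - 5 = -1025*1073/40 - 5 = -219965/8 - 5 = -220005/8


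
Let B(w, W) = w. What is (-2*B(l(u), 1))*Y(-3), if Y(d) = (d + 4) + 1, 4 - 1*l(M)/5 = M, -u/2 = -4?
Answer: 80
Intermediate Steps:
u = 8 (u = -2*(-4) = 8)
l(M) = 20 - 5*M
Y(d) = 5 + d (Y(d) = (4 + d) + 1 = 5 + d)
(-2*B(l(u), 1))*Y(-3) = (-2*(20 - 5*8))*(5 - 3) = -2*(20 - 40)*2 = -2*(-20)*2 = 40*2 = 80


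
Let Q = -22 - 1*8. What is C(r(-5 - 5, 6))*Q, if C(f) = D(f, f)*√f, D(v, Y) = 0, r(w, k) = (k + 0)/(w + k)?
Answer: 0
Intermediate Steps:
r(w, k) = k/(k + w)
Q = -30 (Q = -22 - 8 = -30)
C(f) = 0 (C(f) = 0*√f = 0)
C(r(-5 - 5, 6))*Q = 0*(-30) = 0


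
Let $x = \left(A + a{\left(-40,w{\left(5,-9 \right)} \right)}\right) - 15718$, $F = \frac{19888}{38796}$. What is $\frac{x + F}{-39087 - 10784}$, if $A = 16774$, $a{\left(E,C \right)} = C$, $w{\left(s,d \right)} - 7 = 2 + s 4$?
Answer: $- \frac{10528387}{483698829} \approx -0.021766$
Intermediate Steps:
$F = \frac{4972}{9699}$ ($F = 19888 \cdot \frac{1}{38796} = \frac{4972}{9699} \approx 0.51263$)
$w{\left(s,d \right)} = 9 + 4 s$ ($w{\left(s,d \right)} = 7 + \left(2 + s 4\right) = 7 + \left(2 + 4 s\right) = 9 + 4 s$)
$x = 1085$ ($x = \left(16774 + \left(9 + 4 \cdot 5\right)\right) - 15718 = \left(16774 + \left(9 + 20\right)\right) - 15718 = \left(16774 + 29\right) - 15718 = 16803 - 15718 = 1085$)
$\frac{x + F}{-39087 - 10784} = \frac{1085 + \frac{4972}{9699}}{-39087 - 10784} = \frac{10528387}{9699 \left(-49871\right)} = \frac{10528387}{9699} \left(- \frac{1}{49871}\right) = - \frac{10528387}{483698829}$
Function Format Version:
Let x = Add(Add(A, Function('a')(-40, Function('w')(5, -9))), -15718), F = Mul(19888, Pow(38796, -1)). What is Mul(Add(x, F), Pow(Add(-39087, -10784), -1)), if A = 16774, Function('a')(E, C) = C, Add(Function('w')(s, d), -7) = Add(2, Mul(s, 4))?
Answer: Rational(-10528387, 483698829) ≈ -0.021766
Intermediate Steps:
F = Rational(4972, 9699) (F = Mul(19888, Rational(1, 38796)) = Rational(4972, 9699) ≈ 0.51263)
Function('w')(s, d) = Add(9, Mul(4, s)) (Function('w')(s, d) = Add(7, Add(2, Mul(s, 4))) = Add(7, Add(2, Mul(4, s))) = Add(9, Mul(4, s)))
x = 1085 (x = Add(Add(16774, Add(9, Mul(4, 5))), -15718) = Add(Add(16774, Add(9, 20)), -15718) = Add(Add(16774, 29), -15718) = Add(16803, -15718) = 1085)
Mul(Add(x, F), Pow(Add(-39087, -10784), -1)) = Mul(Add(1085, Rational(4972, 9699)), Pow(Add(-39087, -10784), -1)) = Mul(Rational(10528387, 9699), Pow(-49871, -1)) = Mul(Rational(10528387, 9699), Rational(-1, 49871)) = Rational(-10528387, 483698829)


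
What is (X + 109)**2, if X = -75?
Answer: 1156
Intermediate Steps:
(X + 109)**2 = (-75 + 109)**2 = 34**2 = 1156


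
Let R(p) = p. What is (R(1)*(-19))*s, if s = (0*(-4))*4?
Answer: 0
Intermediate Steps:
s = 0 (s = 0*4 = 0)
(R(1)*(-19))*s = (1*(-19))*0 = -19*0 = 0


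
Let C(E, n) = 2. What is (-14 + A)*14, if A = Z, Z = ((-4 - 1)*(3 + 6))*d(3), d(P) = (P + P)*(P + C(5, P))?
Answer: -19096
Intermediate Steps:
d(P) = 2*P*(2 + P) (d(P) = (P + P)*(P + 2) = (2*P)*(2 + P) = 2*P*(2 + P))
Z = -1350 (Z = ((-4 - 1)*(3 + 6))*(2*3*(2 + 3)) = (-5*9)*(2*3*5) = -45*30 = -1350)
A = -1350
(-14 + A)*14 = (-14 - 1350)*14 = -1364*14 = -19096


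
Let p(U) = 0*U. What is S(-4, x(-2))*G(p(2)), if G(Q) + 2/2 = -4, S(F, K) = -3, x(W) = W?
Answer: 15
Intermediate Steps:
p(U) = 0
G(Q) = -5 (G(Q) = -1 - 4 = -5)
S(-4, x(-2))*G(p(2)) = -3*(-5) = 15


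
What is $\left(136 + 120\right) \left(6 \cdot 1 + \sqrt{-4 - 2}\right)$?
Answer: $1536 + 256 i \sqrt{6} \approx 1536.0 + 627.07 i$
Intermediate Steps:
$\left(136 + 120\right) \left(6 \cdot 1 + \sqrt{-4 - 2}\right) = 256 \left(6 + \sqrt{-6}\right) = 256 \left(6 + i \sqrt{6}\right) = 1536 + 256 i \sqrt{6}$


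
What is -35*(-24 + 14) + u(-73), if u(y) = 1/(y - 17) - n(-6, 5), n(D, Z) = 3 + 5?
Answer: 30779/90 ≈ 341.99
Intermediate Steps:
n(D, Z) = 8
u(y) = -8 + 1/(-17 + y) (u(y) = 1/(y - 17) - 1*8 = 1/(-17 + y) - 8 = -8 + 1/(-17 + y))
-35*(-24 + 14) + u(-73) = -35*(-24 + 14) + (137 - 8*(-73))/(-17 - 73) = -35*(-10) + (137 + 584)/(-90) = 350 - 1/90*721 = 350 - 721/90 = 30779/90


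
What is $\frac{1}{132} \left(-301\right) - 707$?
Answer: $- \frac{93625}{132} \approx -709.28$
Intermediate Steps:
$\frac{1}{132} \left(-301\right) - 707 = - \frac{301}{132} - 707 = - \frac{93625}{132}$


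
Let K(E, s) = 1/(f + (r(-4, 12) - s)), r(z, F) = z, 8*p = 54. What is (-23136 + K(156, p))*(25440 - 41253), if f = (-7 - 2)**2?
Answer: 102803665356/281 ≈ 3.6585e+8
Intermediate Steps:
p = 27/4 (p = (1/8)*54 = 27/4 ≈ 6.7500)
f = 81 (f = (-9)**2 = 81)
K(E, s) = 1/(77 - s) (K(E, s) = 1/(81 + (-4 - s)) = 1/(77 - s))
(-23136 + K(156, p))*(25440 - 41253) = (-23136 - 1/(-77 + 27/4))*(25440 - 41253) = (-23136 - 1/(-281/4))*(-15813) = (-23136 - 1*(-4/281))*(-15813) = (-23136 + 4/281)*(-15813) = -6501212/281*(-15813) = 102803665356/281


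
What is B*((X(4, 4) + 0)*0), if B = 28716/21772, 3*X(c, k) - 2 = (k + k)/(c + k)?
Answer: 0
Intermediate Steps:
X(c, k) = ⅔ + 2*k/(3*(c + k)) (X(c, k) = ⅔ + ((k + k)/(c + k))/3 = ⅔ + ((2*k)/(c + k))/3 = ⅔ + (2*k/(c + k))/3 = ⅔ + 2*k/(3*(c + k)))
B = 7179/5443 (B = 28716*(1/21772) = 7179/5443 ≈ 1.3189)
B*((X(4, 4) + 0)*0) = 7179*((2*(4 + 2*4)/(3*(4 + 4)) + 0)*0)/5443 = 7179*(((⅔)*(4 + 8)/8 + 0)*0)/5443 = 7179*(((⅔)*(⅛)*12 + 0)*0)/5443 = 7179*((1 + 0)*0)/5443 = 7179*(1*0)/5443 = (7179/5443)*0 = 0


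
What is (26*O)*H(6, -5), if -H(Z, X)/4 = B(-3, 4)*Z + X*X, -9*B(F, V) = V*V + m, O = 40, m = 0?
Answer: -178880/3 ≈ -59627.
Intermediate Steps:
B(F, V) = -V²/9 (B(F, V) = -(V*V + 0)/9 = -(V² + 0)/9 = -V²/9)
H(Z, X) = -4*X² + 64*Z/9 (H(Z, X) = -4*((-⅑*4²)*Z + X*X) = -4*((-⅑*16)*Z + X²) = -4*(-16*Z/9 + X²) = -4*(X² - 16*Z/9) = -4*X² + 64*Z/9)
(26*O)*H(6, -5) = (26*40)*(-4*(-5)² + (64/9)*6) = 1040*(-4*25 + 128/3) = 1040*(-100 + 128/3) = 1040*(-172/3) = -178880/3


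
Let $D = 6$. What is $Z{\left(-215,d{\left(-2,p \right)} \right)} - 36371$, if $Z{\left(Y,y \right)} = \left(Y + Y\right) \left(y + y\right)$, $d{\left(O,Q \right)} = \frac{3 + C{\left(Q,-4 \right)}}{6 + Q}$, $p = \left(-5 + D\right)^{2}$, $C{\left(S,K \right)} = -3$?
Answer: $-36371$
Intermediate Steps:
$p = 1$ ($p = \left(-5 + 6\right)^{2} = 1^{2} = 1$)
$d{\left(O,Q \right)} = 0$ ($d{\left(O,Q \right)} = \frac{3 - 3}{6 + Q} = \frac{0}{6 + Q} = 0$)
$Z{\left(Y,y \right)} = 4 Y y$ ($Z{\left(Y,y \right)} = 2 Y 2 y = 4 Y y$)
$Z{\left(-215,d{\left(-2,p \right)} \right)} - 36371 = 4 \left(-215\right) 0 - 36371 = 0 - 36371 = -36371$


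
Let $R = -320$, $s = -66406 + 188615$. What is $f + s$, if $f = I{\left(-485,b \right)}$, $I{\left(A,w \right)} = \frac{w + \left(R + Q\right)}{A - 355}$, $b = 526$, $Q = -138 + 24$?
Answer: $\frac{25663867}{210} \approx 1.2221 \cdot 10^{5}$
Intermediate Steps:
$Q = -114$
$s = 122209$
$I{\left(A,w \right)} = \frac{-434 + w}{-355 + A}$ ($I{\left(A,w \right)} = \frac{w - 434}{A - 355} = \frac{w - 434}{-355 + A} = \frac{-434 + w}{-355 + A}$)
$f = - \frac{23}{210}$ ($f = \frac{-434 + 526}{-355 - 485} = \frac{1}{-840} \cdot 92 = \left(- \frac{1}{840}\right) 92 = - \frac{23}{210} \approx -0.10952$)
$f + s = - \frac{23}{210} + 122209 = \frac{25663867}{210}$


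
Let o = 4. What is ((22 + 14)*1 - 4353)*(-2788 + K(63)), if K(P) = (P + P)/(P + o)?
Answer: 805854390/67 ≈ 1.2028e+7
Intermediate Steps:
K(P) = 2*P/(4 + P) (K(P) = (P + P)/(P + 4) = (2*P)/(4 + P) = 2*P/(4 + P))
((22 + 14)*1 - 4353)*(-2788 + K(63)) = ((22 + 14)*1 - 4353)*(-2788 + 2*63/(4 + 63)) = (36*1 - 4353)*(-2788 + 2*63/67) = (36 - 4353)*(-2788 + 2*63*(1/67)) = -4317*(-2788 + 126/67) = -4317*(-186670/67) = 805854390/67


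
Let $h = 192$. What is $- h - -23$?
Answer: $-169$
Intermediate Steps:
$- h - -23 = \left(-1\right) 192 - -23 = -192 + 23 = -169$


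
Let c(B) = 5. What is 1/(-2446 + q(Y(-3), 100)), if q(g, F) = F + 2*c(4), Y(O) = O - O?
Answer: -1/2336 ≈ -0.00042808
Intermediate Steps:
Y(O) = 0
q(g, F) = 10 + F (q(g, F) = F + 2*5 = F + 10 = 10 + F)
1/(-2446 + q(Y(-3), 100)) = 1/(-2446 + (10 + 100)) = 1/(-2446 + 110) = 1/(-2336) = -1/2336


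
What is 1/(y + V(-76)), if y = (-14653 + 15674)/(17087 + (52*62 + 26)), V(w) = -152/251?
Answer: -5104587/2834953 ≈ -1.8006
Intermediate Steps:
V(w) = -152/251 (V(w) = -152*1/251 = -152/251)
y = 1021/20337 (y = 1021/(17087 + (3224 + 26)) = 1021/(17087 + 3250) = 1021/20337 ≈ 0.050204)
1/(y + V(-76)) = 1/(1021/20337 - 152/251) = 1/(-2834953/5104587) = -5104587/2834953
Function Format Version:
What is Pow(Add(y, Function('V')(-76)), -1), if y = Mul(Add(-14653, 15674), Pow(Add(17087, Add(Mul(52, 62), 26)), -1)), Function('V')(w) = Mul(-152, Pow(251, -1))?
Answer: Rational(-5104587, 2834953) ≈ -1.8006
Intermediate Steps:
Function('V')(w) = Rational(-152, 251) (Function('V')(w) = Mul(-152, Rational(1, 251)) = Rational(-152, 251))
y = Rational(1021, 20337) (y = Mul(1021, Pow(Add(17087, Add(3224, 26)), -1)) = Mul(1021, Pow(Add(17087, 3250), -1)) = Mul(1021, Pow(20337, -1)) = Mul(1021, Rational(1, 20337)) = Rational(1021, 20337) ≈ 0.050204)
Pow(Add(y, Function('V')(-76)), -1) = Pow(Add(Rational(1021, 20337), Rational(-152, 251)), -1) = Pow(Rational(-2834953, 5104587), -1) = Rational(-5104587, 2834953)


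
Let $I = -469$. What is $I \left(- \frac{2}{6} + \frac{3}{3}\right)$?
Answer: $- \frac{938}{3} \approx -312.67$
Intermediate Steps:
$I \left(- \frac{2}{6} + \frac{3}{3}\right) = - 469 \left(- \frac{2}{6} + \frac{3}{3}\right) = - 469 \left(\left(-2\right) \frac{1}{6} + 3 \cdot \frac{1}{3}\right) = - 469 \left(- \frac{1}{3} + 1\right) = \left(-469\right) \frac{2}{3} = - \frac{938}{3}$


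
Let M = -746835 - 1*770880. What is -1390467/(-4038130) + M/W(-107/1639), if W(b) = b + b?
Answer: 2511247385681247/216039955 ≈ 1.1624e+7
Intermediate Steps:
M = -1517715 (M = -746835 - 770880 = -1517715)
W(b) = 2*b
-1390467/(-4038130) + M/W(-107/1639) = -1390467/(-4038130) - 1517715/(2*(-107/1639)) = -1390467*(-1/4038130) - 1517715/(2*(-107*1/1639)) = 1390467/4038130 - 1517715/(2*(-107/1639)) = 1390467/4038130 - 1517715/(-214/1639) = 1390467/4038130 - 1517715*(-1639/214) = 1390467/4038130 + 2487534885/214 = 2511247385681247/216039955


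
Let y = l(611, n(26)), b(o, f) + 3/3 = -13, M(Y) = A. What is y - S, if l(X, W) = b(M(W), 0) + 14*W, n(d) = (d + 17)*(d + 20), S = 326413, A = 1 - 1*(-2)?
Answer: -298735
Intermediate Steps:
A = 3 (A = 1 + 2 = 3)
M(Y) = 3
b(o, f) = -14 (b(o, f) = -1 - 13 = -14)
n(d) = (17 + d)*(20 + d)
l(X, W) = -14 + 14*W
y = 27678 (y = -14 + 14*(340 + 26² + 37*26) = -14 + 14*(340 + 676 + 962) = -14 + 14*1978 = -14 + 27692 = 27678)
y - S = 27678 - 1*326413 = 27678 - 326413 = -298735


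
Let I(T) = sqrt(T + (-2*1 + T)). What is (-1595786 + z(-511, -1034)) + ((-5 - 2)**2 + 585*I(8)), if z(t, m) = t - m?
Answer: -1595214 + 585*sqrt(14) ≈ -1.5930e+6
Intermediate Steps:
I(T) = sqrt(-2 + 2*T) (I(T) = sqrt(T + (-2 + T)) = sqrt(-2 + 2*T))
(-1595786 + z(-511, -1034)) + ((-5 - 2)**2 + 585*I(8)) = (-1595786 + (-511 - 1*(-1034))) + ((-5 - 2)**2 + 585*sqrt(-2 + 2*8)) = (-1595786 + (-511 + 1034)) + ((-7)**2 + 585*sqrt(-2 + 16)) = (-1595786 + 523) + (49 + 585*sqrt(14)) = -1595263 + (49 + 585*sqrt(14)) = -1595214 + 585*sqrt(14)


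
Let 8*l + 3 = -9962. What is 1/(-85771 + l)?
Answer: -8/696133 ≈ -1.1492e-5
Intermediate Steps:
l = -9965/8 (l = -3/8 + (⅛)*(-9962) = -3/8 - 4981/4 = -9965/8 ≈ -1245.6)
1/(-85771 + l) = 1/(-85771 - 9965/8) = 1/(-696133/8) = -8/696133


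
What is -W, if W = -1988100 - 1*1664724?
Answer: 3652824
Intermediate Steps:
W = -3652824 (W = -1988100 - 1664724 = -3652824)
-W = -1*(-3652824) = 3652824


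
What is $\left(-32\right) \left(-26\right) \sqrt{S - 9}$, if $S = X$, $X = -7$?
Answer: $3328 i \approx 3328.0 i$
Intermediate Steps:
$S = -7$
$\left(-32\right) \left(-26\right) \sqrt{S - 9} = \left(-32\right) \left(-26\right) \sqrt{-7 - 9} = 832 \sqrt{-7 - 9} = 832 \sqrt{-16} = 832 \cdot 4 i = 3328 i$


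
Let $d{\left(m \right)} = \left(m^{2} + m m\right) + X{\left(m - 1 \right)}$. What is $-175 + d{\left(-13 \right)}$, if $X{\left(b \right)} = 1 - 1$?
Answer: $163$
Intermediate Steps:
$X{\left(b \right)} = 0$
$d{\left(m \right)} = 2 m^{2}$ ($d{\left(m \right)} = \left(m^{2} + m m\right) + 0 = \left(m^{2} + m^{2}\right) + 0 = 2 m^{2} + 0 = 2 m^{2}$)
$-175 + d{\left(-13 \right)} = -175 + 2 \left(-13\right)^{2} = -175 + 2 \cdot 169 = -175 + 338 = 163$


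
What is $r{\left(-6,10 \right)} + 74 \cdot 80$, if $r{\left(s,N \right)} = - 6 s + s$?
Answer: $5950$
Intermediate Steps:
$r{\left(s,N \right)} = - 5 s$
$r{\left(-6,10 \right)} + 74 \cdot 80 = \left(-5\right) \left(-6\right) + 74 \cdot 80 = 30 + 5920 = 5950$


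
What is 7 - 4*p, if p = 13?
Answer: -45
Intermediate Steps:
7 - 4*p = 7 - 4*13 = 7 - 52 = -45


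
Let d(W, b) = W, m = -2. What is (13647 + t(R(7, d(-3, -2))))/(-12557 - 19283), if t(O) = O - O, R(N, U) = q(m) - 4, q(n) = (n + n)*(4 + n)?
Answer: -13647/31840 ≈ -0.42861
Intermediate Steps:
q(n) = 2*n*(4 + n) (q(n) = (2*n)*(4 + n) = 2*n*(4 + n))
R(N, U) = -12 (R(N, U) = 2*(-2)*(4 - 2) - 4 = 2*(-2)*2 - 4 = -8 - 4 = -12)
t(O) = 0
(13647 + t(R(7, d(-3, -2))))/(-12557 - 19283) = (13647 + 0)/(-12557 - 19283) = 13647/(-31840) = 13647*(-1/31840) = -13647/31840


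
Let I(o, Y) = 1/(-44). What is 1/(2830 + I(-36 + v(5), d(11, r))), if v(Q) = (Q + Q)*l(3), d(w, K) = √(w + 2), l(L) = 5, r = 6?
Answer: 44/124519 ≈ 0.00035336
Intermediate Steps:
d(w, K) = √(2 + w)
v(Q) = 10*Q (v(Q) = (Q + Q)*5 = (2*Q)*5 = 10*Q)
I(o, Y) = -1/44
1/(2830 + I(-36 + v(5), d(11, r))) = 1/(2830 - 1/44) = 1/(124519/44) = 44/124519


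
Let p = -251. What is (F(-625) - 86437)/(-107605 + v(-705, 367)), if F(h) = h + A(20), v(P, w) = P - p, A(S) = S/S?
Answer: 87061/108059 ≈ 0.80568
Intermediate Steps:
A(S) = 1
v(P, w) = 251 + P (v(P, w) = P - 1*(-251) = P + 251 = 251 + P)
F(h) = 1 + h (F(h) = h + 1 = 1 + h)
(F(-625) - 86437)/(-107605 + v(-705, 367)) = ((1 - 625) - 86437)/(-107605 + (251 - 705)) = (-624 - 86437)/(-107605 - 454) = -87061/(-108059) = -87061*(-1/108059) = 87061/108059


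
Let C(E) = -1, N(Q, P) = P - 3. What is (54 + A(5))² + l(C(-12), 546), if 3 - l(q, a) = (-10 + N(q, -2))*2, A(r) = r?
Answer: 3514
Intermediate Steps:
N(Q, P) = -3 + P
l(q, a) = 33 (l(q, a) = 3 - (-10 + (-3 - 2))*2 = 3 - (-10 - 5)*2 = 3 - (-15)*2 = 3 - 1*(-30) = 3 + 30 = 33)
(54 + A(5))² + l(C(-12), 546) = (54 + 5)² + 33 = 59² + 33 = 3481 + 33 = 3514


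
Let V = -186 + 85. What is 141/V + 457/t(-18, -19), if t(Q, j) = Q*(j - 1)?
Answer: -4603/36360 ≈ -0.12660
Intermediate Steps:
V = -101
t(Q, j) = Q*(-1 + j)
141/V + 457/t(-18, -19) = 141/(-101) + 457/((-18*(-1 - 19))) = 141*(-1/101) + 457/((-18*(-20))) = -141/101 + 457/360 = -4603/36360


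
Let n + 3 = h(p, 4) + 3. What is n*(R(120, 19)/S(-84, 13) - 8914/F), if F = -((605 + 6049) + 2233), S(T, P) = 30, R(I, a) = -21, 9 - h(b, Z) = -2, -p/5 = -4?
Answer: 296241/88870 ≈ 3.3334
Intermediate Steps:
p = 20 (p = -5*(-4) = 20)
h(b, Z) = 11 (h(b, Z) = 9 - 1*(-2) = 9 + 2 = 11)
n = 11 (n = -3 + (11 + 3) = -3 + 14 = 11)
F = -8887 (F = -(6654 + 2233) = -1*8887 = -8887)
n*(R(120, 19)/S(-84, 13) - 8914/F) = 11*(-21/30 - 8914/(-8887)) = 11*(-21*1/30 - 8914*(-1/8887)) = 11*(-7/10 + 8914/8887) = 11*(26931/88870) = 296241/88870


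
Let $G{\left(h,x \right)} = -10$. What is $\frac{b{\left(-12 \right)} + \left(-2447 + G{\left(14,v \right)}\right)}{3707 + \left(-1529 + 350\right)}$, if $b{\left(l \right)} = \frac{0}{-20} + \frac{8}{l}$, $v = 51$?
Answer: $- \frac{7373}{7584} \approx -0.97218$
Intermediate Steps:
$b{\left(l \right)} = \frac{8}{l}$ ($b{\left(l \right)} = 0 \left(- \frac{1}{20}\right) + \frac{8}{l} = 0 + \frac{8}{l} = \frac{8}{l}$)
$\frac{b{\left(-12 \right)} + \left(-2447 + G{\left(14,v \right)}\right)}{3707 + \left(-1529 + 350\right)} = \frac{\frac{8}{-12} - 2457}{3707 + \left(-1529 + 350\right)} = \frac{8 \left(- \frac{1}{12}\right) - 2457}{3707 - 1179} = \frac{- \frac{2}{3} - 2457}{2528} = \left(- \frac{7373}{3}\right) \frac{1}{2528} = - \frac{7373}{7584}$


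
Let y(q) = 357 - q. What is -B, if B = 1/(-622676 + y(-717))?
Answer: 1/621602 ≈ 1.6087e-6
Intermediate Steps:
B = -1/621602 (B = 1/(-622676 + (357 - 1*(-717))) = 1/(-622676 + (357 + 717)) = 1/(-622676 + 1074) = 1/(-621602) = -1/621602 ≈ -1.6087e-6)
-B = -1*(-1/621602) = 1/621602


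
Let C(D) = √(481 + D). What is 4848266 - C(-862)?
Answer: 4848266 - I*√381 ≈ 4.8483e+6 - 19.519*I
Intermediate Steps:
4848266 - C(-862) = 4848266 - √(481 - 862) = 4848266 - √(-381) = 4848266 - I*√381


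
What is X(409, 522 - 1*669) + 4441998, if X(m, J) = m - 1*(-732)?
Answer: 4443139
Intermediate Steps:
X(m, J) = 732 + m (X(m, J) = m + 732 = 732 + m)
X(409, 522 - 1*669) + 4441998 = (732 + 409) + 4441998 = 1141 + 4441998 = 4443139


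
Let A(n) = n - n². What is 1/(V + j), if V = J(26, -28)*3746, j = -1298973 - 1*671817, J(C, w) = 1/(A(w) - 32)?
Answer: -422/831675253 ≈ -5.0741e-7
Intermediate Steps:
J(C, w) = 1/(-32 + w*(1 - w)) (J(C, w) = 1/(w*(1 - w) - 32) = 1/(-32 + w*(1 - w)))
j = -1970790 (j = -1298973 - 671817 = -1970790)
V = -1873/422 (V = -1/(32 - 28*(-1 - 28))*3746 = -1/(32 - 28*(-29))*3746 = -1/(32 + 812)*3746 = -1/844*3746 = -1873/422 ≈ -4.4384)
1/(V + j) = 1/(-1873/422 - 1970790) = 1/(-831675253/422) = -422/831675253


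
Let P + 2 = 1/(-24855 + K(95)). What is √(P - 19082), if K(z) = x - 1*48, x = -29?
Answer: 3*I*√329519518593/12466 ≈ 138.14*I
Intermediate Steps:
K(z) = -77 (K(z) = -29 - 1*48 = -29 - 48 = -77)
P = -49865/24932 (P = -2 + 1/(-24855 - 77) = -2 + 1/(-24932) = -2 - 1/24932 = -49865/24932 ≈ -2.0000)
√(P - 19082) = √(-49865/24932 - 19082) = √(-475802289/24932) = 3*I*√329519518593/12466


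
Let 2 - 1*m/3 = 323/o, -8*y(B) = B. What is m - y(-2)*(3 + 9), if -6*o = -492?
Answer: -723/82 ≈ -8.8171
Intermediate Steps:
o = 82 (o = -1/6*(-492) = 82)
y(B) = -B/8
m = -477/82 (m = 6 - 969/82 = -477/82 ≈ -5.8171)
m - y(-2)*(3 + 9) = -477/82 - (-1/8*(-2))*(3 + 9) = -477/82 - 12/4 = -477/82 - 1*3 = -477/82 - 3 = -723/82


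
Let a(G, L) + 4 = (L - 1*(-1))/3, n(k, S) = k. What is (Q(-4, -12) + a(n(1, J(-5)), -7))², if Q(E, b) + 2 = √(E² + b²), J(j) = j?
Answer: 224 - 64*√10 ≈ 21.614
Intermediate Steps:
Q(E, b) = -2 + √(E² + b²)
a(G, L) = -11/3 + L/3 (a(G, L) = -4 + (L - 1*(-1))/3 = -4 + (L + 1)*(⅓) = -4 + (1 + L)*(⅓) = -4 + (⅓ + L/3) = -11/3 + L/3)
(Q(-4, -12) + a(n(1, J(-5)), -7))² = ((-2 + √((-4)² + (-12)²)) + (-11/3 + (⅓)*(-7)))² = ((-2 + √(16 + 144)) + (-11/3 - 7/3))² = ((-2 + √160) - 6)² = ((-2 + 4*√10) - 6)² = (-8 + 4*√10)²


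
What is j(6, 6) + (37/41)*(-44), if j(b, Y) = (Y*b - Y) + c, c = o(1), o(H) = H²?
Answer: -357/41 ≈ -8.7073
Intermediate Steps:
c = 1 (c = 1² = 1)
j(b, Y) = 1 - Y + Y*b (j(b, Y) = (Y*b - Y) + 1 = (-Y + Y*b) + 1 = 1 - Y + Y*b)
j(6, 6) + (37/41)*(-44) = (1 - 1*6 + 6*6) + (37/41)*(-44) = (1 - 6 + 36) + (37*(1/41))*(-44) = 31 + (37/41)*(-44) = 31 - 1628/41 = -357/41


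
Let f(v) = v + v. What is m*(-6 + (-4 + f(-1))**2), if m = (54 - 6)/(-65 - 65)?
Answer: -144/13 ≈ -11.077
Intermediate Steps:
f(v) = 2*v
m = -24/65 (m = 48/(-130) = 48*(-1/130) = -24/65 ≈ -0.36923)
m*(-6 + (-4 + f(-1))**2) = -24*(-6 + (-4 + 2*(-1))**2)/65 = -24*(-6 + (-4 - 2)**2)/65 = -24*(-6 + (-6)**2)/65 = -24*(-6 + 36)/65 = -24/65*30 = -144/13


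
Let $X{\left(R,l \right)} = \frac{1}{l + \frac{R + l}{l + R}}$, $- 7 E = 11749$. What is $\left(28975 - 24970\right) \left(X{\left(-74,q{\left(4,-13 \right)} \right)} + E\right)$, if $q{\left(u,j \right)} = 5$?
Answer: $- \frac{94100145}{14} \approx -6.7214 \cdot 10^{6}$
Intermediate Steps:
$E = - \frac{11749}{7}$ ($E = \left(- \frac{1}{7}\right) 11749 = - \frac{11749}{7} \approx -1678.4$)
$X{\left(R,l \right)} = \frac{1}{1 + l}$ ($X{\left(R,l \right)} = \frac{1}{l + \frac{R + l}{R + l}} = \frac{1}{l + 1} = \frac{1}{1 + l}$)
$\left(28975 - 24970\right) \left(X{\left(-74,q{\left(4,-13 \right)} \right)} + E\right) = \left(28975 - 24970\right) \left(\frac{1}{1 + 5} - \frac{11749}{7}\right) = 4005 \left(\frac{1}{6} - \frac{11749}{7}\right) = 4005 \left(- \frac{70487}{42}\right) = - \frac{94100145}{14}$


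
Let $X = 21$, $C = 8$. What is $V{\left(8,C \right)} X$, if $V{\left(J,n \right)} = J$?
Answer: $168$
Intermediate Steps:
$V{\left(8,C \right)} X = 8 \cdot 21 = 168$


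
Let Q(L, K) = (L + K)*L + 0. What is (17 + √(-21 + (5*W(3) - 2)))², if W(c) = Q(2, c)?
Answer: 316 + 102*√3 ≈ 492.67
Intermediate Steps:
Q(L, K) = L*(K + L) (Q(L, K) = (K + L)*L + 0 = L*(K + L) + 0 = L*(K + L))
W(c) = 4 + 2*c (W(c) = 2*(c + 2) = 2*(2 + c) = 4 + 2*c)
(17 + √(-21 + (5*W(3) - 2)))² = (17 + √(-21 + (5*(4 + 2*3) - 2)))² = (17 + √(-21 + (5*(4 + 6) - 2)))² = (17 + √(-21 + (5*10 - 2)))² = (17 + √(-21 + (50 - 2)))² = (17 + √(-21 + 48))² = (17 + √27)² = (17 + 3*√3)²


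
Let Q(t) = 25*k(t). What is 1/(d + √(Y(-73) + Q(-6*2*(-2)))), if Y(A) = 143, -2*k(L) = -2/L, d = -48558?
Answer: -1165392/56589101279 - 2*√20742/56589101279 ≈ -2.0599e-5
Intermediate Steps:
k(L) = 1/L (k(L) = -(-1)/L = 1/L)
Q(t) = 25/t
1/(d + √(Y(-73) + Q(-6*2*(-2)))) = 1/(-48558 + √(143 + 25/((-6*2*(-2))))) = 1/(-48558 + √(143 + 25/((-12*(-2))))) = 1/(-48558 + √(143 + 25/24)) = 1/(-48558 + √(3457/24)) = 1/(-48558 + √20742/12)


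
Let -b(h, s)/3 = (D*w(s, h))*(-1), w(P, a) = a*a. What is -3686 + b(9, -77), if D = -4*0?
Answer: -3686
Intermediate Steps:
D = 0
w(P, a) = a**2
b(h, s) = 0 (b(h, s) = -3*0*h**2*(-1) = -0*(-1) = -3*0 = 0)
-3686 + b(9, -77) = -3686 + 0 = -3686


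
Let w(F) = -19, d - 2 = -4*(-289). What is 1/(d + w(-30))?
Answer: 1/1139 ≈ 0.00087796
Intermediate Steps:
d = 1158 (d = 2 - 4*(-289) = 2 + 1156 = 1158)
1/(d + w(-30)) = 1/(1158 - 19) = 1/1139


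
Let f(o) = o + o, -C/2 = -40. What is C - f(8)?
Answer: 64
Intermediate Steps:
C = 80 (C = -2*(-40) = 80)
f(o) = 2*o
C - f(8) = 80 - 2*8 = 80 - 1*16 = 80 - 16 = 64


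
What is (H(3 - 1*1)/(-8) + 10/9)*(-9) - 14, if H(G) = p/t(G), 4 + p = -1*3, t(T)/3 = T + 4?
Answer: -391/16 ≈ -24.438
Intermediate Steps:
t(T) = 12 + 3*T (t(T) = 3*(T + 4) = 3*(4 + T) = 12 + 3*T)
p = -7 (p = -4 - 1*3 = -4 - 3 = -7)
H(G) = -7/(12 + 3*G)
(H(3 - 1*1)/(-8) + 10/9)*(-9) - 14 = (-7/(12 + 3*(3 - 1*1))/(-8) + 10/9)*(-9) - 14 = (-7/(12 + 3*(3 - 1))*(-1/8) + 10*(1/9))*(-9) - 14 = (-7/(12 + 3*2)*(-1/8) + 10/9)*(-9) - 14 = (-7/(12 + 6)*(-1/8) + 10/9)*(-9) - 14 = (-7/18*(-1/8) + 10/9)*(-9) - 14 = (7/144 + 10/9)*(-9) - 14 = (167/144)*(-9) - 14 = -167/16 - 14 = -391/16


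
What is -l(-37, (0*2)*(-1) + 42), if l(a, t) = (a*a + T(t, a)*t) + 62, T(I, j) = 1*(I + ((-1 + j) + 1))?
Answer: -1641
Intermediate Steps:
T(I, j) = I + j (T(I, j) = 1*(I + j) = I + j)
l(a, t) = 62 + a**2 + t*(a + t) (l(a, t) = (a*a + (t + a)*t) + 62 = (a**2 + (a + t)*t) + 62 = (a**2 + t*(a + t)) + 62 = 62 + a**2 + t*(a + t))
-l(-37, (0*2)*(-1) + 42) = -(62 + (-37)**2 + ((0*2)*(-1) + 42)*(-37 + ((0*2)*(-1) + 42))) = -(62 + 1369 + (0*(-1) + 42)*(-37 + (0*(-1) + 42))) = -(62 + 1369 + (0 + 42)*(-37 + (0 + 42))) = -(62 + 1369 + 42*(-37 + 42)) = -(62 + 1369 + 42*5) = -(62 + 1369 + 210) = -1*1641 = -1641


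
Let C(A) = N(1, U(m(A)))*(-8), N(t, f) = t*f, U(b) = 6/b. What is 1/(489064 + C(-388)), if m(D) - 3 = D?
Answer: 385/188289688 ≈ 2.0447e-6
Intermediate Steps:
m(D) = 3 + D
N(t, f) = f*t
C(A) = -48/(3 + A) (C(A) = ((6/(3 + A))*1)*(-8) = (6/(3 + A))*(-8) = -48/(3 + A))
1/(489064 + C(-388)) = 1/(489064 - 48/(3 - 388)) = 1/(489064 - 48/(-385)) = 1/(489064 - 48*(-1/385)) = 1/(489064 + 48/385) = 1/(188289688/385) = 385/188289688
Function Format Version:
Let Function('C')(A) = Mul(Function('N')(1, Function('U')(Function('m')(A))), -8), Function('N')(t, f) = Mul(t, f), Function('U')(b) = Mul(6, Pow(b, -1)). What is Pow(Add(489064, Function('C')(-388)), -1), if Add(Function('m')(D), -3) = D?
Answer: Rational(385, 188289688) ≈ 2.0447e-6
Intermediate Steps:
Function('m')(D) = Add(3, D)
Function('N')(t, f) = Mul(f, t)
Function('C')(A) = Mul(-48, Pow(Add(3, A), -1)) (Function('C')(A) = Mul(Mul(Mul(6, Pow(Add(3, A), -1)), 1), -8) = Mul(Mul(6, Pow(Add(3, A), -1)), -8) = Mul(-48, Pow(Add(3, A), -1)))
Pow(Add(489064, Function('C')(-388)), -1) = Pow(Add(489064, Mul(-48, Pow(Add(3, -388), -1))), -1) = Pow(Add(489064, Mul(-48, Pow(-385, -1))), -1) = Pow(Add(489064, Mul(-48, Rational(-1, 385))), -1) = Pow(Add(489064, Rational(48, 385)), -1) = Pow(Rational(188289688, 385), -1) = Rational(385, 188289688)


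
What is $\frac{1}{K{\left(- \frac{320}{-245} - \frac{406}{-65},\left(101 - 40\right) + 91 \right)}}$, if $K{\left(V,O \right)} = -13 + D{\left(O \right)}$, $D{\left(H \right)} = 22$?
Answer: $\frac{1}{9} \approx 0.11111$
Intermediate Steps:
$K{\left(V,O \right)} = 9$ ($K{\left(V,O \right)} = -13 + 22 = 9$)
$\frac{1}{K{\left(- \frac{320}{-245} - \frac{406}{-65},\left(101 - 40\right) + 91 \right)}} = \frac{1}{9}$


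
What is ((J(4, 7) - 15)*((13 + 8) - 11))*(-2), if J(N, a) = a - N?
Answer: 240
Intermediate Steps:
((J(4, 7) - 15)*((13 + 8) - 11))*(-2) = (((7 - 1*4) - 15)*((13 + 8) - 11))*(-2) = (((7 - 4) - 15)*(21 - 11))*(-2) = ((3 - 15)*10)*(-2) = -12*10*(-2) = -120*(-2) = 240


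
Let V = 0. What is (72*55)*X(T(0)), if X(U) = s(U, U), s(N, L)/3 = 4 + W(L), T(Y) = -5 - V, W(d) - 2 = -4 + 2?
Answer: 47520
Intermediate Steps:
W(d) = 0 (W(d) = 2 + (-4 + 2) = 2 - 2 = 0)
T(Y) = -5 (T(Y) = -5 - 1*0 = -5 + 0 = -5)
s(N, L) = 12 (s(N, L) = 3*(4 + 0) = 3*4 = 12)
X(U) = 12
(72*55)*X(T(0)) = (72*55)*12 = 3960*12 = 47520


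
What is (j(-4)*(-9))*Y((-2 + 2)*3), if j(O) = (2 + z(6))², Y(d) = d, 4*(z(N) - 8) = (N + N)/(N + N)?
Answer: 0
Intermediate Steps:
z(N) = 33/4 (z(N) = 8 + ((N + N)/(N + N))/4 = 8 + ((2*N)/((2*N)))/4 = 8 + ((2*N)*(1/(2*N)))/4 = 8 + (¼)*1 = 8 + ¼ = 33/4)
j(O) = 1681/16 (j(O) = (2 + 33/4)² = (41/4)² = 1681/16)
(j(-4)*(-9))*Y((-2 + 2)*3) = ((1681/16)*(-9))*((-2 + 2)*3) = -0*3 = -15129/16*0 = 0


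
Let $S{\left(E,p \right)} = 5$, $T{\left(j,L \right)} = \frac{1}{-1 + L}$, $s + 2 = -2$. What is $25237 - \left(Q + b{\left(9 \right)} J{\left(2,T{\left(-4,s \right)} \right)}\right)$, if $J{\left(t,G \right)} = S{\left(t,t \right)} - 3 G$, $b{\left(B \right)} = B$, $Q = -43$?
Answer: $\frac{126148}{5} \approx 25230.0$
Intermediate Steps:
$s = -4$ ($s = -2 - 2 = -4$)
$J{\left(t,G \right)} = 5 - 3 G$
$25237 - \left(Q + b{\left(9 \right)} J{\left(2,T{\left(-4,s \right)} \right)}\right) = 25237 - \left(-43 + 9 \left(5 - \frac{3}{-1 - 4}\right)\right) = 25237 - \left(-43 + 9 \left(5 - \frac{3}{-5}\right)\right) = 25237 - \left(-43 + 9 \left(5 - - \frac{3}{5}\right)\right) = 25237 - \left(-43 + 9 \left(5 + \frac{3}{5}\right)\right) = 25237 - \left(-43 + 9 \cdot \frac{28}{5}\right) = 25237 - \left(-43 + \frac{252}{5}\right) = 25237 - \frac{37}{5} = \frac{126148}{5}$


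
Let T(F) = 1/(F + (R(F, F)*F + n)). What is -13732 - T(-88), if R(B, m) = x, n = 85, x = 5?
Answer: -6083275/443 ≈ -13732.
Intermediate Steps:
R(B, m) = 5
T(F) = 1/(85 + 6*F) (T(F) = 1/(F + (5*F + 85)) = 1/(F + (85 + 5*F)) = 1/(85 + 6*F))
-13732 - T(-88) = -13732 - 1/(85 + 6*(-88)) = -13732 - 1/(85 - 528) = -13732 - 1/(-443) = -13732 - 1*(-1/443) = -13732 + 1/443 = -6083275/443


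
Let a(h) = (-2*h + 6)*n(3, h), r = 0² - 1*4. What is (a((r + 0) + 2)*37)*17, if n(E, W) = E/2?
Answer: 9435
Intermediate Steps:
r = -4 (r = 0 - 4 = -4)
n(E, W) = E/2 (n(E, W) = E*(½) = E/2)
a(h) = 9 - 3*h (a(h) = (-2*h + 6)*((½)*3) = (6 - 2*h)*(3/2) = 9 - 3*h)
(a((r + 0) + 2)*37)*17 = ((9 - 3*((-4 + 0) + 2))*37)*17 = ((9 - 3*(-4 + 2))*37)*17 = ((9 - 3*(-2))*37)*17 = ((9 + 6)*37)*17 = (15*37)*17 = 555*17 = 9435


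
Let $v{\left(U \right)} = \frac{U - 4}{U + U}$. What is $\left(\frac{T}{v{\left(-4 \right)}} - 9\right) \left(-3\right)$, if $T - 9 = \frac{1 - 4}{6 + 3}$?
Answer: $1$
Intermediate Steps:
$v{\left(U \right)} = \frac{-4 + U}{2 U}$
$T = \frac{26}{3}$ ($T = 9 + \frac{1 - 4}{6 + 3} = 9 - \frac{3}{9} = 9 - \frac{1}{3} = \frac{26}{3} \approx 8.6667$)
$\left(\frac{T}{v{\left(-4 \right)}} - 9\right) \left(-3\right) = \left(\frac{26}{3 \frac{-4 - 4}{2 \left(-4\right)}} - 9\right) \left(-3\right) = \left(\frac{26}{3 \cdot \frac{1}{2} \left(- \frac{1}{4}\right) \left(-8\right)} - 9\right) \left(-3\right) = \left(\frac{26}{3 \cdot 1} - 9\right) \left(-3\right) = \left(\frac{26}{3} \cdot 1 - 9\right) \left(-3\right) = \left(\frac{26}{3} - 9\right) \left(-3\right) = \left(- \frac{1}{3}\right) \left(-3\right) = 1$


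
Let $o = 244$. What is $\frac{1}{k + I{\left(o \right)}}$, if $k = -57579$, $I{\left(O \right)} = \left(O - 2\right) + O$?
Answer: $- \frac{1}{57093} \approx -1.7515 \cdot 10^{-5}$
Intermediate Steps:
$I{\left(O \right)} = -2 + 2 O$ ($I{\left(O \right)} = \left(-2 + O\right) + O = -2 + 2 O$)
$\frac{1}{k + I{\left(o \right)}} = \frac{1}{-57579 + \left(-2 + 2 \cdot 244\right)} = \frac{1}{-57579 + \left(-2 + 488\right)} = \frac{1}{-57579 + 486} = \frac{1}{-57093} = - \frac{1}{57093}$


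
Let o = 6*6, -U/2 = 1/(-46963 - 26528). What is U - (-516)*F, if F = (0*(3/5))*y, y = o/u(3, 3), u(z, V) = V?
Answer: 2/73491 ≈ 2.7214e-5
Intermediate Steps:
U = 2/73491 (U = -2/(-46963 - 26528) = -2/(-73491) = -2*(-1/73491) = 2/73491 ≈ 2.7214e-5)
o = 36
y = 12 (y = 36/3 = 36*(⅓) = 12)
F = 0 (F = (0*(3/5))*12 = (0*(3*(⅕)))*12 = (0*(⅗))*12 = 0*12 = 0)
U - (-516)*F = 2/73491 - (-516)*0 = 2/73491 - 1*0 = 2/73491 + 0 = 2/73491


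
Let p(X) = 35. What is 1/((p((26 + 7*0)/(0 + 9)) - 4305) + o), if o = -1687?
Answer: -1/5957 ≈ -0.00016787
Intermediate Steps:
1/((p((26 + 7*0)/(0 + 9)) - 4305) + o) = 1/((35 - 4305) - 1687) = 1/(-4270 - 1687) = 1/(-5957) = -1/5957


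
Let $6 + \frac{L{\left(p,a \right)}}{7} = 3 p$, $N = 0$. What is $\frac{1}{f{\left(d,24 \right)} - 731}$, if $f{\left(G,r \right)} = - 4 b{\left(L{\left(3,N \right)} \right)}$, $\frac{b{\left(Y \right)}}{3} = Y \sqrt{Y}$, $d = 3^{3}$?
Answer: $\frac{731}{799223} - \frac{252 \sqrt{21}}{799223} \approx -0.00053028$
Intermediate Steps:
$d = 27$
$L{\left(p,a \right)} = -42 + 21 p$ ($L{\left(p,a \right)} = -42 + 7 \cdot 3 p = -42 + 21 p$)
$b{\left(Y \right)} = 3 Y^{\frac{3}{2}}$ ($b{\left(Y \right)} = 3 Y \sqrt{Y} = 3 Y^{\frac{3}{2}}$)
$f{\left(G,r \right)} = - 252 \sqrt{21}$ ($f{\left(G,r \right)} = - 4 \cdot 3 \left(-42 + 21 \cdot 3\right)^{\frac{3}{2}} = - 4 \cdot 3 \left(-42 + 63\right)^{\frac{3}{2}} = - 4 \cdot 3 \cdot 21^{\frac{3}{2}} = - 4 \cdot 3 \cdot 21 \sqrt{21} = - 4 \cdot 63 \sqrt{21} = - 252 \sqrt{21}$)
$\frac{1}{f{\left(d,24 \right)} - 731} = \frac{1}{- 252 \sqrt{21} - 731} = \frac{1}{-731 - 252 \sqrt{21}}$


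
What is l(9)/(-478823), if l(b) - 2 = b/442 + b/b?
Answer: -1335/211639766 ≈ -6.3079e-6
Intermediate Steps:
l(b) = 3 + b/442 (l(b) = 2 + (b/442 + b/b) = 2 + (b*(1/442) + 1) = 2 + (b/442 + 1) = 2 + (1 + b/442) = 3 + b/442)
l(9)/(-478823) = (3 + (1/442)*9)/(-478823) = (3 + 9/442)*(-1/478823) = (1335/442)*(-1/478823) = -1335/211639766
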